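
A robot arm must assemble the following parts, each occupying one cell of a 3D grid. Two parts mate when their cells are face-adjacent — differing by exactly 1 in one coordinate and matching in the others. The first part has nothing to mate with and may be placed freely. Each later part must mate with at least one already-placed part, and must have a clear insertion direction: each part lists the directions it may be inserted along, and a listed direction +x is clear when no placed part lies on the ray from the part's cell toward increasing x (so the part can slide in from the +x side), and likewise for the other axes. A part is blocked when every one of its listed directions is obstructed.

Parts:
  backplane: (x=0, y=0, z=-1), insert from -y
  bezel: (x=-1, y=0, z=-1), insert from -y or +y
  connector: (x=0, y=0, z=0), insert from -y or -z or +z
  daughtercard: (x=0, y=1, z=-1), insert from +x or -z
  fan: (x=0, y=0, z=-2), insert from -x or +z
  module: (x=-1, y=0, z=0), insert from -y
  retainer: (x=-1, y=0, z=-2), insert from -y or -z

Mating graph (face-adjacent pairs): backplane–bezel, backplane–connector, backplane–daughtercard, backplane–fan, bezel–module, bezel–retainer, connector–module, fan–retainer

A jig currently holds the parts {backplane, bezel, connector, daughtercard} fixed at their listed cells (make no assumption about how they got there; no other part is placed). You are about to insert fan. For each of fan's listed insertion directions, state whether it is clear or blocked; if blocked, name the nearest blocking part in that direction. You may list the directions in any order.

-x: ray from fan(0, 0, -2) has no placed part ⇒ clear
+z: nearest on ray is backplane@(0, 0, -1) ⇒ blocked

+z: blocked by backplane; -x: clear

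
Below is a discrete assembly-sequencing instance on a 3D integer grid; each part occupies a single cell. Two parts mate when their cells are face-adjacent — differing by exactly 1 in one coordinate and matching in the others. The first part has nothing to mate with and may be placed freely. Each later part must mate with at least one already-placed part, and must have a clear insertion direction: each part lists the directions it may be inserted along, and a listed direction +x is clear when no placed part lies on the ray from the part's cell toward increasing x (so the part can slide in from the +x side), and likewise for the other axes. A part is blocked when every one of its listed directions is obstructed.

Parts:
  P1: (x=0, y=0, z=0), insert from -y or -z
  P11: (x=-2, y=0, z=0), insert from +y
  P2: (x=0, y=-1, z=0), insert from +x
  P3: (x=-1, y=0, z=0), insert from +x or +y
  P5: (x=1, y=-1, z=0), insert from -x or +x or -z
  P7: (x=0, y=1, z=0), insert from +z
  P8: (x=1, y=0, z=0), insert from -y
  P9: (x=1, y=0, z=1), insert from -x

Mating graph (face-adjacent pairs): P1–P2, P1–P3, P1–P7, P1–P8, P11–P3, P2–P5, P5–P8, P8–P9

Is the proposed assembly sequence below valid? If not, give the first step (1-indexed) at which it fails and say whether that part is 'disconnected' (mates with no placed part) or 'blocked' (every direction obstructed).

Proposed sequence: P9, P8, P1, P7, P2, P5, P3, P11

1. P9@(1, 0, 1) [-x clear] — {P9}
2. P8@(1, 0, 0) [-y clear] — {P8, P9}
3. P1@(0, 0, 0) [-y clear] — {P1, P8, P9}
4. P7@(0, 1, 0) [+z clear] — {P1, P7, P8, P9}
5. P2@(0, -1, 0) [+x clear] — {P1, P2, P7, P8, P9}
6. P5@(1, -1, 0) [+x clear] — {P1, P2, P5, P7, P8, P9}
7. P3@(-1, 0, 0) [+y clear] — {P1, P2, P3, P5, P7, P8, P9}
8. P11@(-2, 0, 0) [+y clear] — {P1, P11, P2, P3, P5, P7, P8, P9}

Valid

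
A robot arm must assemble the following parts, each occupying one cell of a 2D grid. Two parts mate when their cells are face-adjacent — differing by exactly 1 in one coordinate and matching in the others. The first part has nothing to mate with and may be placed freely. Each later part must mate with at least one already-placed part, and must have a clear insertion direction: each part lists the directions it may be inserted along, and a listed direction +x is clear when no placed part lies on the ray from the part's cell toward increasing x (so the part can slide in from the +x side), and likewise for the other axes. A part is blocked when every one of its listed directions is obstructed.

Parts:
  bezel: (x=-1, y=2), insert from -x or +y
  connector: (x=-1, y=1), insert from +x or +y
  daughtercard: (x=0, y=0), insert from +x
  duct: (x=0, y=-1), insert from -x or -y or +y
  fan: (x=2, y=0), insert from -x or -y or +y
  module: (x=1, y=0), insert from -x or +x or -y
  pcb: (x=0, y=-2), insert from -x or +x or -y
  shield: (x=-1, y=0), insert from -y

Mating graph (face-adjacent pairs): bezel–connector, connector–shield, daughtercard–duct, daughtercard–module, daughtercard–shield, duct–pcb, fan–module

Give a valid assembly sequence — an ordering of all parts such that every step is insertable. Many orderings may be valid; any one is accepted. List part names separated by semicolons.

1. pcb@(0, -2) [-x clear] — {pcb}
2. duct@(0, -1) [-x clear] — {duct, pcb}
3. daughtercard@(0, 0) [+x clear] — {daughtercard, duct, pcb}
4. module@(1, 0) [+x clear] — {daughtercard, duct, module, pcb}
5. fan@(2, 0) [-y clear] — {daughtercard, duct, fan, module, pcb}
6. shield@(-1, 0) [-y clear] — {daughtercard, duct, fan, module, pcb, shield}
7. connector@(-1, 1) [+x clear] — {connector, daughtercard, duct, fan, module, pcb, shield}
8. bezel@(-1, 2) [-x clear] — {bezel, connector, daughtercard, duct, fan, module, pcb, shield}

pcb; duct; daughtercard; module; fan; shield; connector; bezel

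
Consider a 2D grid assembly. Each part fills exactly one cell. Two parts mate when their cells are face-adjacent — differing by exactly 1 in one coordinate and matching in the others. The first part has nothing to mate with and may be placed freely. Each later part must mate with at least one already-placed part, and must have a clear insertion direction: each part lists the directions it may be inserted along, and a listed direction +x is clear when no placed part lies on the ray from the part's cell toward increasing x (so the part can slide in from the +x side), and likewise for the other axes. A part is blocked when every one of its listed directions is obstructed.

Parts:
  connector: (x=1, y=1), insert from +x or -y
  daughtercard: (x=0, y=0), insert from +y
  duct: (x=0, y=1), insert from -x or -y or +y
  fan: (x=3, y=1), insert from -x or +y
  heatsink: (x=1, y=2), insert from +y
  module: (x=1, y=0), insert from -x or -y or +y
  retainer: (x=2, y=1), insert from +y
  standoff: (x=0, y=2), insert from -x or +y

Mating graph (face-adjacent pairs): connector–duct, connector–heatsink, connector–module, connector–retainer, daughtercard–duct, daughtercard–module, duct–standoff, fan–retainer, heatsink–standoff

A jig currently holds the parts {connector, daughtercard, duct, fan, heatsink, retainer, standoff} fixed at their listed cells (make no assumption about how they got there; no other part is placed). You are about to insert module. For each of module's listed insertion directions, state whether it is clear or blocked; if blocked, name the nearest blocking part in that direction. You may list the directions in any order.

+y: blocked by connector; -x: blocked by daughtercard; -y: clear

-x: nearest on ray is daughtercard@(0, 0) ⇒ blocked
-y: ray from module(1, 0) has no placed part ⇒ clear
+y: nearest on ray is connector@(1, 1) ⇒ blocked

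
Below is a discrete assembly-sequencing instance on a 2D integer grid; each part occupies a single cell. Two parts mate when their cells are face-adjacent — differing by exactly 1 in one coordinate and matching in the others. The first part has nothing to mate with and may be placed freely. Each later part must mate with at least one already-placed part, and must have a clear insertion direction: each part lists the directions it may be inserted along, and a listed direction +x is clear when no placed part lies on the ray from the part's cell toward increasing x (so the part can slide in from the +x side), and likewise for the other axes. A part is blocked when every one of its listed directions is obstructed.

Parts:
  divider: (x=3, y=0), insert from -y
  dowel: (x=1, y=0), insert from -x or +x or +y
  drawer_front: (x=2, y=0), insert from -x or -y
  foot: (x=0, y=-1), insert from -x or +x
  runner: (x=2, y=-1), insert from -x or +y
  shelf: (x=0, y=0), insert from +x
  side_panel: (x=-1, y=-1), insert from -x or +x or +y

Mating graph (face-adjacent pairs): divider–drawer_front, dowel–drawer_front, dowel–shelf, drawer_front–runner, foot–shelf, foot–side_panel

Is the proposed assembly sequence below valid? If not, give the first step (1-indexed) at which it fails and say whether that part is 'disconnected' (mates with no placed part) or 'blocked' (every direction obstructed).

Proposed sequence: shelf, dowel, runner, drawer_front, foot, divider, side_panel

Invalid at step 3 (disconnected)

1. shelf@(0, 0) [+x clear] — {shelf}
2. dowel@(1, 0) [+x clear] — {dowel, shelf}
3. runner@(2, -1) — no placed neighbour ⇒ disconnected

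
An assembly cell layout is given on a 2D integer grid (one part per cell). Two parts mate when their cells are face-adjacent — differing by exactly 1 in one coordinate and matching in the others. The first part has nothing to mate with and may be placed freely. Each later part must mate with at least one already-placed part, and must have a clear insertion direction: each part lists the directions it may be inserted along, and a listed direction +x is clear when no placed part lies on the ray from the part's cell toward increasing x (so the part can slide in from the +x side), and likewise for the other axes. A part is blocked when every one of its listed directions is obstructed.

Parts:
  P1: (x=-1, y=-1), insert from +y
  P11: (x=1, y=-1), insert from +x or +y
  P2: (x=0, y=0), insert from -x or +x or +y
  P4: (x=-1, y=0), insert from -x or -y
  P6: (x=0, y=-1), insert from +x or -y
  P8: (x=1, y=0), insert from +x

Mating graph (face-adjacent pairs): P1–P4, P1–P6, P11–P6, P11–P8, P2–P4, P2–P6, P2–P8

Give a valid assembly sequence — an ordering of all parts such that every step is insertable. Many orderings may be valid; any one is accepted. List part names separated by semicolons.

1. P6@(0, -1) [+x clear] — {P6}
2. P2@(0, 0) [-x clear] — {P2, P6}
3. P1@(-1, -1) [+y clear] — {P1, P2, P6}
4. P4@(-1, 0) [-x clear] — {P1, P2, P4, P6}
5. P8@(1, 0) [+x clear] — {P1, P2, P4, P6, P8}
6. P11@(1, -1) [+x clear] — {P1, P11, P2, P4, P6, P8}

P6; P2; P1; P4; P8; P11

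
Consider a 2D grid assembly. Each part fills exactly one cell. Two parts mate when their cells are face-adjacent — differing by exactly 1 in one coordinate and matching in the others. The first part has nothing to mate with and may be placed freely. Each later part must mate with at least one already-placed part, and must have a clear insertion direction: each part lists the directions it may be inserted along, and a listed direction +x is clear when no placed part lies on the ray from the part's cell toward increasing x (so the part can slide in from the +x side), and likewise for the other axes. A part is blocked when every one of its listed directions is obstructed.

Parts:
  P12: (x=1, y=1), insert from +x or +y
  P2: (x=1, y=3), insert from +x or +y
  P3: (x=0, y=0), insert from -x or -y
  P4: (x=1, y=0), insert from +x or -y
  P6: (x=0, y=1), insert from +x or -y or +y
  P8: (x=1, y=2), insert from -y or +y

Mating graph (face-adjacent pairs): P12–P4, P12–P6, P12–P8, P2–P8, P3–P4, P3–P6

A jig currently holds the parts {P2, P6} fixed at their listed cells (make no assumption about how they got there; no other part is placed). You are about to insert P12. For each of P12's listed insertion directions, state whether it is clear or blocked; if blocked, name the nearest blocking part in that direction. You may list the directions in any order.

+x: ray from P12(1, 1) has no placed part ⇒ clear
+y: nearest on ray is P2@(1, 3) ⇒ blocked

+x: clear; +y: blocked by P2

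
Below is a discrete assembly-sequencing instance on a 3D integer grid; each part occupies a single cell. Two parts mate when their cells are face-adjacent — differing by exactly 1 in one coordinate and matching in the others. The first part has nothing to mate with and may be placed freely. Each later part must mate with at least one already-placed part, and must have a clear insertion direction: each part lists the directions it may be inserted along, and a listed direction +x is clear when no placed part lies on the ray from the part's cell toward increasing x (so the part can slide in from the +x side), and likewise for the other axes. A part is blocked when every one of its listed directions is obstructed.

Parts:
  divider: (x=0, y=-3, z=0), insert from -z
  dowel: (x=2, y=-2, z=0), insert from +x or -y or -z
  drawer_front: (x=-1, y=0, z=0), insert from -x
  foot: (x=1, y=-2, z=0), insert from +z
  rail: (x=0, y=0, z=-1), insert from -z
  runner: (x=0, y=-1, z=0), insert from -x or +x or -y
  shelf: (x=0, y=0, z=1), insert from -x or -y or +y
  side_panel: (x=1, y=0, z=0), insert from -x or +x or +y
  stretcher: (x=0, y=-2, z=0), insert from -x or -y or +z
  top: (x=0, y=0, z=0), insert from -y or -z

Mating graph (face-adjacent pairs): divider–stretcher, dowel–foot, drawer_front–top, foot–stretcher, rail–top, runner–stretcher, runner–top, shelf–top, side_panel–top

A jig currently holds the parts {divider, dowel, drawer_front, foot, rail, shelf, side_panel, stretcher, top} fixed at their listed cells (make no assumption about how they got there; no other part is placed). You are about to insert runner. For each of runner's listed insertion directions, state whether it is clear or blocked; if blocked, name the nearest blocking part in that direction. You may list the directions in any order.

+x: clear; -x: clear; -y: blocked by stretcher

-x: ray from runner(0, -1, 0) has no placed part ⇒ clear
+x: ray from runner(0, -1, 0) has no placed part ⇒ clear
-y: nearest on ray is stretcher@(0, -2, 0) ⇒ blocked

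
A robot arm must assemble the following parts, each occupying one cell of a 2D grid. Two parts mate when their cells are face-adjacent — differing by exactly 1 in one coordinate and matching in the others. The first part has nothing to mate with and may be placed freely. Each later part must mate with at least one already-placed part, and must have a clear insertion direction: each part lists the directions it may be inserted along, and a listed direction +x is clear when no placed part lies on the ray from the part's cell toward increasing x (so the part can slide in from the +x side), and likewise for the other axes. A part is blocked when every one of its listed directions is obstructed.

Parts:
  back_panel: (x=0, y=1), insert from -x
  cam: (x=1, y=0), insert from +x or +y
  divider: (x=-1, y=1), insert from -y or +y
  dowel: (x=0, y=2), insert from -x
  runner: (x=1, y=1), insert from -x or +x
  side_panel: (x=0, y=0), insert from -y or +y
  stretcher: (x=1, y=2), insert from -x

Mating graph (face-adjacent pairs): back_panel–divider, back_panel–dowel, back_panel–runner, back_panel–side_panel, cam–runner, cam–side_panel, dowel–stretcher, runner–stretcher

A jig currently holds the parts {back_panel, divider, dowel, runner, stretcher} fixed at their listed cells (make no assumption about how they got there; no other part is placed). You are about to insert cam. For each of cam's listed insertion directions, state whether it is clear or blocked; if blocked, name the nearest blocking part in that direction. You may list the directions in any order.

+x: ray from cam(1, 0) has no placed part ⇒ clear
+y: nearest on ray is runner@(1, 1) ⇒ blocked

+x: clear; +y: blocked by runner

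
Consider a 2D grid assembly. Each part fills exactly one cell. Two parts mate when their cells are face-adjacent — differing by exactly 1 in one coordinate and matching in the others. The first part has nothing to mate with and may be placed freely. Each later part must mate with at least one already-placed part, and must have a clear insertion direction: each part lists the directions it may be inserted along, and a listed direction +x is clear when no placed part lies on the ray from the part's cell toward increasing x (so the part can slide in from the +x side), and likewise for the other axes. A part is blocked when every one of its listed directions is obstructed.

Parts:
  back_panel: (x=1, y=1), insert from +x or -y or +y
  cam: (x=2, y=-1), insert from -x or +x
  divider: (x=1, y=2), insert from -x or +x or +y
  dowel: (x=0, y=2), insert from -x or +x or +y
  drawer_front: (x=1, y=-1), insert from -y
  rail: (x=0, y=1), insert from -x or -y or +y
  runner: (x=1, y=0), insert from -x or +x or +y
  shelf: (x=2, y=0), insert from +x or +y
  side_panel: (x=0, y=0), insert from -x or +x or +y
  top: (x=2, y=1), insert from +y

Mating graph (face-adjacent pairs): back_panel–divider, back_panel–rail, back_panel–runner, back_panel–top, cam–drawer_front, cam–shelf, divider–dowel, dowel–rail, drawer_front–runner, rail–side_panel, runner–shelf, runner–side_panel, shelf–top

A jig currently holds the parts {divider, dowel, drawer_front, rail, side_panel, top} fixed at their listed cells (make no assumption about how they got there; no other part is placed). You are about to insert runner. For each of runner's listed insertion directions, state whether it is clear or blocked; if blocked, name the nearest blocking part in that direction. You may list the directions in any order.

-x: nearest on ray is side_panel@(0, 0) ⇒ blocked
+x: ray from runner(1, 0) has no placed part ⇒ clear
+y: nearest on ray is divider@(1, 2) ⇒ blocked

+x: clear; +y: blocked by divider; -x: blocked by side_panel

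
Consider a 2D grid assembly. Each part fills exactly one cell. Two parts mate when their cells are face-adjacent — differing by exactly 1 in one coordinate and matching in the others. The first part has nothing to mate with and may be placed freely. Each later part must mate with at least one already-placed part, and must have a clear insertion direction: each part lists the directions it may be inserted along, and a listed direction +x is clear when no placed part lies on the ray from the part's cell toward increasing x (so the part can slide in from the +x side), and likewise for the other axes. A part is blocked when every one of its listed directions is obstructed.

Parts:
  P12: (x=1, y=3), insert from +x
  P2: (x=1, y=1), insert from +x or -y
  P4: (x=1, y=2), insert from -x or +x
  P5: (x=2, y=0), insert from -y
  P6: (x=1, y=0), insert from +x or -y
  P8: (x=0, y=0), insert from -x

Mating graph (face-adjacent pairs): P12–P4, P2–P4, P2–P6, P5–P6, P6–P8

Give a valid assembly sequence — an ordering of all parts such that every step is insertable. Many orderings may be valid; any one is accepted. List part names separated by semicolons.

1. P2@(1, 1) [+x clear] — {P2}
2. P6@(1, 0) [+x clear] — {P2, P6}
3. P5@(2, 0) [-y clear] — {P2, P5, P6}
4. P8@(0, 0) [-x clear] — {P2, P5, P6, P8}
5. P4@(1, 2) [-x clear] — {P2, P4, P5, P6, P8}
6. P12@(1, 3) [+x clear] — {P12, P2, P4, P5, P6, P8}

P2; P6; P5; P8; P4; P12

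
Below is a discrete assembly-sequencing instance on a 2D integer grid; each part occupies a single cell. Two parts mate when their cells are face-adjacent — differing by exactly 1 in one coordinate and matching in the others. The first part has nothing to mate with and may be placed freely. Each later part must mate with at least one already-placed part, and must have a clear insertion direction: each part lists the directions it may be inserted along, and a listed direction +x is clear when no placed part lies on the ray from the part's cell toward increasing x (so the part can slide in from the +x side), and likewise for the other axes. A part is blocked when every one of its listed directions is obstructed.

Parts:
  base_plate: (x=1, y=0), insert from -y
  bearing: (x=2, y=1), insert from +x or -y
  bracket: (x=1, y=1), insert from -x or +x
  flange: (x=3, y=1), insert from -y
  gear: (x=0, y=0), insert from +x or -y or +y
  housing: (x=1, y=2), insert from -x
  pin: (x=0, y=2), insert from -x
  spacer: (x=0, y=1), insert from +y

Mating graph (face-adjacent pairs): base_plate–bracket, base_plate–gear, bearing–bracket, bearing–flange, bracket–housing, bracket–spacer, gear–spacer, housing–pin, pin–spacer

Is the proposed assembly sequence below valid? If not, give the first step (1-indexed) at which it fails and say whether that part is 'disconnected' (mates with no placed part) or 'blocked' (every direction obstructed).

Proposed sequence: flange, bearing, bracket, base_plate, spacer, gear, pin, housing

1. flange@(3, 1) [-y clear] — {flange}
2. bearing@(2, 1) [-y clear] — {bearing, flange}
3. bracket@(1, 1) [-x clear] — {bearing, bracket, flange}
4. base_plate@(1, 0) [-y clear] — {base_plate, bearing, bracket, flange}
5. spacer@(0, 1) [+y clear] — {base_plate, bearing, bracket, flange, spacer}
6. gear@(0, 0) [-y clear] — {base_plate, bearing, bracket, flange, gear, spacer}
7. pin@(0, 2) [-x clear] — {base_plate, bearing, bracket, flange, gear, pin, spacer}
8. housing@(1, 2) — -x all obstructed ⇒ blocked

Invalid at step 8 (blocked)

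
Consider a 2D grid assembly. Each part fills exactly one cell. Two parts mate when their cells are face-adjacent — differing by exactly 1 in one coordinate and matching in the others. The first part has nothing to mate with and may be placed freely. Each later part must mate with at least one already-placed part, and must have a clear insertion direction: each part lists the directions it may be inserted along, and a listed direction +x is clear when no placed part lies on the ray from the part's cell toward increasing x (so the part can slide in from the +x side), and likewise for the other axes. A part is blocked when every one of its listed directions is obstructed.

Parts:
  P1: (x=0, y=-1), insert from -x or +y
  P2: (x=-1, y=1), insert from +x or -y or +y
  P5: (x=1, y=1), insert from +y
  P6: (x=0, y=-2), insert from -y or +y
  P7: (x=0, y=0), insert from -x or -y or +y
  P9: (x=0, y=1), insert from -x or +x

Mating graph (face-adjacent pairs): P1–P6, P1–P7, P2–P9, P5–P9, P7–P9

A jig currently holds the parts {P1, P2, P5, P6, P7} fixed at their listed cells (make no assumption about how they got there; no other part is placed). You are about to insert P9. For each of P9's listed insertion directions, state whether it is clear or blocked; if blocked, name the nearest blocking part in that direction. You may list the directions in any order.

-x: nearest on ray is P2@(-1, 1) ⇒ blocked
+x: nearest on ray is P5@(1, 1) ⇒ blocked

+x: blocked by P5; -x: blocked by P2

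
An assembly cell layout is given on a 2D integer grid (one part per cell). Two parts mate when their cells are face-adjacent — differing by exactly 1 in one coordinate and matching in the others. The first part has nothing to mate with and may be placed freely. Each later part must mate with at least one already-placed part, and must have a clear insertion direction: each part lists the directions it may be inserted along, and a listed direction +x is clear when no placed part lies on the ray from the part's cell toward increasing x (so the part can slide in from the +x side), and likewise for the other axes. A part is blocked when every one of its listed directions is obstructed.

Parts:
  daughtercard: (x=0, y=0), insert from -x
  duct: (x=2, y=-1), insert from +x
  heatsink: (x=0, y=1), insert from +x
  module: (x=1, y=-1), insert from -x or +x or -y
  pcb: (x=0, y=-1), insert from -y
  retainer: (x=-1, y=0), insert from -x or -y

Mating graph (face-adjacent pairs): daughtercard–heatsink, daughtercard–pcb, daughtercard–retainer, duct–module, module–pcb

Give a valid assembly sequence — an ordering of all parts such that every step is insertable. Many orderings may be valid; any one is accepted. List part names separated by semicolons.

1. daughtercard@(0, 0) [-x clear] — {daughtercard}
2. pcb@(0, -1) [-y clear] — {daughtercard, pcb}
3. module@(1, -1) [+x clear] — {daughtercard, module, pcb}
4. retainer@(-1, 0) [-x clear] — {daughtercard, module, pcb, retainer}
5. duct@(2, -1) [+x clear] — {daughtercard, duct, module, pcb, retainer}
6. heatsink@(0, 1) [+x clear] — {daughtercard, duct, heatsink, module, pcb, retainer}

daughtercard; pcb; module; retainer; duct; heatsink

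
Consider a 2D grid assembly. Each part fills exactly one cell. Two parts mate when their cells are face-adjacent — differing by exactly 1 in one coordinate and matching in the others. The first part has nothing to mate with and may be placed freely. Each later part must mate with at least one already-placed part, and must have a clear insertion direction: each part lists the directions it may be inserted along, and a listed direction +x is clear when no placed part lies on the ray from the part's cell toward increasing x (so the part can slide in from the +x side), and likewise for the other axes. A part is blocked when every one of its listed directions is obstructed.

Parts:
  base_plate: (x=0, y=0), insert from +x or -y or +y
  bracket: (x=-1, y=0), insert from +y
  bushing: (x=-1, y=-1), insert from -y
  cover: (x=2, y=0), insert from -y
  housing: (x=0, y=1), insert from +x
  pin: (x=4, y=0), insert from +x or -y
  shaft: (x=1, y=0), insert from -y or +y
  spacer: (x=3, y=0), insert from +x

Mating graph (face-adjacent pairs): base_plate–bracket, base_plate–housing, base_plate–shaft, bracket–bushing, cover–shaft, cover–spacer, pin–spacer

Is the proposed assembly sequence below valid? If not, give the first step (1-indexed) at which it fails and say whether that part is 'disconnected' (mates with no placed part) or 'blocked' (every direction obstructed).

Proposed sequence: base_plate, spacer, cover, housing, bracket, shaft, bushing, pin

1. base_plate@(0, 0) [+x clear] — {base_plate}
2. spacer@(3, 0) — no placed neighbour ⇒ disconnected

Invalid at step 2 (disconnected)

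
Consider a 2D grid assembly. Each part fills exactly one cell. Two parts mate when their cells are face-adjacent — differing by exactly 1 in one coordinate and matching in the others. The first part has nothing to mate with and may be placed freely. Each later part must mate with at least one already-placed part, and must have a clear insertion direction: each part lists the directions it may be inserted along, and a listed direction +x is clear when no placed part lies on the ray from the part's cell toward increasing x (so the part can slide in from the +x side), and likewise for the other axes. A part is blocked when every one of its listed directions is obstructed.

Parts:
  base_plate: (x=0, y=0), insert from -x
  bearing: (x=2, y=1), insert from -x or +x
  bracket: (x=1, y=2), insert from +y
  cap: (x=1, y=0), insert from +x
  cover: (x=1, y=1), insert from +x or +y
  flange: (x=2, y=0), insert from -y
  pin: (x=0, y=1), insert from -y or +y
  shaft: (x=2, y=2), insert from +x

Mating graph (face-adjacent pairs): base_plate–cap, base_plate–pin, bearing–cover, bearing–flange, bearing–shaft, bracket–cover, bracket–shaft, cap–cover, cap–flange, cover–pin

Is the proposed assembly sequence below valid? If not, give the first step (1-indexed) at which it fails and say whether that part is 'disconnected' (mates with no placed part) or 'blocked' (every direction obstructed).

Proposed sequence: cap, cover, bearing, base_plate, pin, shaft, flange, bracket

Valid

1. cap@(1, 0) [+x clear] — {cap}
2. cover@(1, 1) [+x clear] — {cap, cover}
3. bearing@(2, 1) [+x clear] — {bearing, cap, cover}
4. base_plate@(0, 0) [-x clear] — {base_plate, bearing, cap, cover}
5. pin@(0, 1) [+y clear] — {base_plate, bearing, cap, cover, pin}
6. shaft@(2, 2) [+x clear] — {base_plate, bearing, cap, cover, pin, shaft}
7. flange@(2, 0) [-y clear] — {base_plate, bearing, cap, cover, flange, pin, shaft}
8. bracket@(1, 2) [+y clear] — {base_plate, bearing, bracket, cap, cover, flange, pin, shaft}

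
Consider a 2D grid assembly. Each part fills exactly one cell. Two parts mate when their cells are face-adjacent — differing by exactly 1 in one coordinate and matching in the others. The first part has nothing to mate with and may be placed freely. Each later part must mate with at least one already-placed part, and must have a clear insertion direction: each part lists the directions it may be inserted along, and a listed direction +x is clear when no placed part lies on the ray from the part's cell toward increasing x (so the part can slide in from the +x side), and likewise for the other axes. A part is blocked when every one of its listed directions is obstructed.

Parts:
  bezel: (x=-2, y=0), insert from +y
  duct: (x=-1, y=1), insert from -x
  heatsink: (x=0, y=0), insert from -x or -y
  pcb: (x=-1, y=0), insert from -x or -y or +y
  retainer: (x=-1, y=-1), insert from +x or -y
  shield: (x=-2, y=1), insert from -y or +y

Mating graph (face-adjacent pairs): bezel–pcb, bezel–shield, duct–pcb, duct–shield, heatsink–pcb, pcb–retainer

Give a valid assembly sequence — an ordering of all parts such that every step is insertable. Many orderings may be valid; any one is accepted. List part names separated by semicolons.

1. retainer@(-1, -1) [+x clear] — {retainer}
2. pcb@(-1, 0) [-x clear] — {pcb, retainer}
3. bezel@(-2, 0) [+y clear] — {bezel, pcb, retainer}
4. duct@(-1, 1) [-x clear] — {bezel, duct, pcb, retainer}
5. shield@(-2, 1) [+y clear] — {bezel, duct, pcb, retainer, shield}
6. heatsink@(0, 0) [-y clear] — {bezel, duct, heatsink, pcb, retainer, shield}

retainer; pcb; bezel; duct; shield; heatsink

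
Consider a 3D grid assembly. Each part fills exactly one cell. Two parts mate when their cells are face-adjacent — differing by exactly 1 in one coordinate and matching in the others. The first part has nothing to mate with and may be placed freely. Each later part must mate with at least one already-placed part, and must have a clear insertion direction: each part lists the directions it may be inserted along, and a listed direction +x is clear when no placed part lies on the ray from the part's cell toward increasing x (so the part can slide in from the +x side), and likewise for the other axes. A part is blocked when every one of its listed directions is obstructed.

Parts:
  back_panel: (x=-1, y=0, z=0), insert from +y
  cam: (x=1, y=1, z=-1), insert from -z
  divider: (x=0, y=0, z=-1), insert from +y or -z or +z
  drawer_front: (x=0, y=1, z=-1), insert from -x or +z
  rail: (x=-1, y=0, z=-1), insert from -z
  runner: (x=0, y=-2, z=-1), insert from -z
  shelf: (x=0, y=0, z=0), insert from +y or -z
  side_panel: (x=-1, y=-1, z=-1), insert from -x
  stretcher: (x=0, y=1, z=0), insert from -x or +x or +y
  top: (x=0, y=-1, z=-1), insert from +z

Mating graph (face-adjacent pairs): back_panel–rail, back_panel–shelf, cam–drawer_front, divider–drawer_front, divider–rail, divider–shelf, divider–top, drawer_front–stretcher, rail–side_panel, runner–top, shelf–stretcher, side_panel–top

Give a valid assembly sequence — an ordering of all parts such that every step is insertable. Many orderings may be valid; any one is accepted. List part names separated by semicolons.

divider; shelf; rail; back_panel; top; runner; drawer_front; stretcher; cam; side_panel

1. divider@(0, 0, -1) [+y clear] — {divider}
2. shelf@(0, 0, 0) [+y clear] — {divider, shelf}
3. rail@(-1, 0, -1) [-z clear] — {divider, rail, shelf}
4. back_panel@(-1, 0, 0) [+y clear] — {back_panel, divider, rail, shelf}
5. top@(0, -1, -1) [+z clear] — {back_panel, divider, rail, shelf, top}
6. runner@(0, -2, -1) [-z clear] — {back_panel, divider, rail, runner, shelf, top}
7. drawer_front@(0, 1, -1) [-x clear] — {back_panel, divider, drawer_front, rail, runner, shelf, top}
8. stretcher@(0, 1, 0) [-x clear] — {back_panel, divider, drawer_front, rail, runner, shelf, stretcher, top}
9. cam@(1, 1, -1) [-z clear] — {back_panel, cam, divider, drawer_front, rail, runner, shelf, stretcher, top}
10. side_panel@(-1, -1, -1) [-x clear] — {back_panel, cam, divider, drawer_front, rail, runner, shelf, side_panel, stretcher, top}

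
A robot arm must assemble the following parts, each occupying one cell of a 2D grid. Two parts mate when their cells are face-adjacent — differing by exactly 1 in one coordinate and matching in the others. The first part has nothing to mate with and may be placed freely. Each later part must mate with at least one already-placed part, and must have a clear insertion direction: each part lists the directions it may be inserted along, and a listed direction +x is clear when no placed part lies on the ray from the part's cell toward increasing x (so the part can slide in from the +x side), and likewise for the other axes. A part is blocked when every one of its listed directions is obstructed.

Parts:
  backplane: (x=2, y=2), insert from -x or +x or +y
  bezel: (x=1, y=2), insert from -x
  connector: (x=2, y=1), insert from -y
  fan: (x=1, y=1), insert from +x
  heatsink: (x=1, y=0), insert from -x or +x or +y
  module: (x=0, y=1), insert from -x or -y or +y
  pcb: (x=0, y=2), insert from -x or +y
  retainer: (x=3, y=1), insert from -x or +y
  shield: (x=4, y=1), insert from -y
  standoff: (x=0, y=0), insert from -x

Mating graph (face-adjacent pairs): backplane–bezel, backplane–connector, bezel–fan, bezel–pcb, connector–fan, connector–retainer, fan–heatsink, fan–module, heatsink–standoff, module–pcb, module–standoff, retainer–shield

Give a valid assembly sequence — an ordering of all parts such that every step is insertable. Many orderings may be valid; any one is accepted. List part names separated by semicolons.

1. backplane@(2, 2) [-x clear] — {backplane}
2. bezel@(1, 2) [-x clear] — {backplane, bezel}
3. pcb@(0, 2) [-x clear] — {backplane, bezel, pcb}
4. fan@(1, 1) [+x clear] — {backplane, bezel, fan, pcb}
5. heatsink@(1, 0) [-x clear] — {backplane, bezel, fan, heatsink, pcb}
6. standoff@(0, 0) [-x clear] — {backplane, bezel, fan, heatsink, pcb, standoff}
7. connector@(2, 1) [-y clear] — {backplane, bezel, connector, fan, heatsink, pcb, standoff}
8. retainer@(3, 1) [+y clear] — {backplane, bezel, connector, fan, heatsink, pcb, retainer, standoff}
9. module@(0, 1) [-x clear] — {backplane, bezel, connector, fan, heatsink, module, pcb, retainer, standoff}
10. shield@(4, 1) [-y clear] — {backplane, bezel, connector, fan, heatsink, module, pcb, retainer, shield, standoff}

backplane; bezel; pcb; fan; heatsink; standoff; connector; retainer; module; shield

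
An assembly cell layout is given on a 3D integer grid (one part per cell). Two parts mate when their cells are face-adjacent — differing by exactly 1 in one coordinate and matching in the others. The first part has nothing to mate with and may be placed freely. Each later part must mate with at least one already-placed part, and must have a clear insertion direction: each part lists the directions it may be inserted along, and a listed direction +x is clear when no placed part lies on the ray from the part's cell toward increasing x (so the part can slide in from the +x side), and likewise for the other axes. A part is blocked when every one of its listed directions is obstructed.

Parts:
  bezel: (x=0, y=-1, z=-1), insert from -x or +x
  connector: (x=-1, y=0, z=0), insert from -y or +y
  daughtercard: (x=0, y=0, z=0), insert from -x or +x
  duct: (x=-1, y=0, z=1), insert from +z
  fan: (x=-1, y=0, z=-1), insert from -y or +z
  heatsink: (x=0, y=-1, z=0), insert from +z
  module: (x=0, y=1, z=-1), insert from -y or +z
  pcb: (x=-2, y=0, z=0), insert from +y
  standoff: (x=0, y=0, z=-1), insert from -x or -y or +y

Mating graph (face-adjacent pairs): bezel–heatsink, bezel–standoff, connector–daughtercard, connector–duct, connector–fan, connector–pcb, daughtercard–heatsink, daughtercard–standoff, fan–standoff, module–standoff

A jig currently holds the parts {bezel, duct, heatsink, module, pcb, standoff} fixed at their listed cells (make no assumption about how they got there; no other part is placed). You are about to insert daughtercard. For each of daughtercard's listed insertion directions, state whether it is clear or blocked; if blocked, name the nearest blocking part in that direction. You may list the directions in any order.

+x: clear; -x: blocked by pcb

-x: nearest on ray is pcb@(-2, 0, 0) ⇒ blocked
+x: ray from daughtercard(0, 0, 0) has no placed part ⇒ clear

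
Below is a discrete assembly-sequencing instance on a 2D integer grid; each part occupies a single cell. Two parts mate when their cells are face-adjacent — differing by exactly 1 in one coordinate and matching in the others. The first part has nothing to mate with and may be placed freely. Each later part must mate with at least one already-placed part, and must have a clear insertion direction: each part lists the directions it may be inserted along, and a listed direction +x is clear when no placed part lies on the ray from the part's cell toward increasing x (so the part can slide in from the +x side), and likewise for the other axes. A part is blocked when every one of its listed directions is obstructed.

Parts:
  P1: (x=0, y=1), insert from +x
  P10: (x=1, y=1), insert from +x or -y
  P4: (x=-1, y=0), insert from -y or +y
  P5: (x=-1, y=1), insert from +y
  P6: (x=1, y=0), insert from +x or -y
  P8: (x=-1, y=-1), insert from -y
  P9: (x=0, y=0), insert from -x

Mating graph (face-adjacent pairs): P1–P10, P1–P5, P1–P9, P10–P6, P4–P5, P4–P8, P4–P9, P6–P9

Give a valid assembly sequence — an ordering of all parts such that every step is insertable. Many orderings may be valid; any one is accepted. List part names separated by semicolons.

1. P1@(0, 1) [+x clear] — {P1}
2. P5@(-1, 1) [+y clear] — {P1, P5}
3. P10@(1, 1) [+x clear] — {P1, P10, P5}
4. P6@(1, 0) [+x clear] — {P1, P10, P5, P6}
5. P9@(0, 0) [-x clear] — {P1, P10, P5, P6, P9}
6. P4@(-1, 0) [-y clear] — {P1, P10, P4, P5, P6, P9}
7. P8@(-1, -1) [-y clear] — {P1, P10, P4, P5, P6, P8, P9}

P1; P5; P10; P6; P9; P4; P8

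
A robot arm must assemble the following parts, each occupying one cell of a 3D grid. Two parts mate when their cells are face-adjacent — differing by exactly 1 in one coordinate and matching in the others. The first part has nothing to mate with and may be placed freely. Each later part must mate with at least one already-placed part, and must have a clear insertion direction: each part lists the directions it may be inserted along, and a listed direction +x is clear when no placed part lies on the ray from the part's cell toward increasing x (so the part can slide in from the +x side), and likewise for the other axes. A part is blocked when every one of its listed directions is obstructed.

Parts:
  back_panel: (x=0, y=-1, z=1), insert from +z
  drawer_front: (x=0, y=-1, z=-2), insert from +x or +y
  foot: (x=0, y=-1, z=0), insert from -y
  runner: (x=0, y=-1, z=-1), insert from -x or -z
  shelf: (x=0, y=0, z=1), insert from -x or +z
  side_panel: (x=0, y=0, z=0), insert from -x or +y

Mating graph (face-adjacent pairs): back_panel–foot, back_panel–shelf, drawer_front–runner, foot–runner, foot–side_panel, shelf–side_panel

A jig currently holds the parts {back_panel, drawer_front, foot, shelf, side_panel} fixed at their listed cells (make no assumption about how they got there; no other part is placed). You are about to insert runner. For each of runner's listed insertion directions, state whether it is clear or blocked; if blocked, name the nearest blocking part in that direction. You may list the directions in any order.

-x: clear; -z: blocked by drawer_front

-x: ray from runner(0, -1, -1) has no placed part ⇒ clear
-z: nearest on ray is drawer_front@(0, -1, -2) ⇒ blocked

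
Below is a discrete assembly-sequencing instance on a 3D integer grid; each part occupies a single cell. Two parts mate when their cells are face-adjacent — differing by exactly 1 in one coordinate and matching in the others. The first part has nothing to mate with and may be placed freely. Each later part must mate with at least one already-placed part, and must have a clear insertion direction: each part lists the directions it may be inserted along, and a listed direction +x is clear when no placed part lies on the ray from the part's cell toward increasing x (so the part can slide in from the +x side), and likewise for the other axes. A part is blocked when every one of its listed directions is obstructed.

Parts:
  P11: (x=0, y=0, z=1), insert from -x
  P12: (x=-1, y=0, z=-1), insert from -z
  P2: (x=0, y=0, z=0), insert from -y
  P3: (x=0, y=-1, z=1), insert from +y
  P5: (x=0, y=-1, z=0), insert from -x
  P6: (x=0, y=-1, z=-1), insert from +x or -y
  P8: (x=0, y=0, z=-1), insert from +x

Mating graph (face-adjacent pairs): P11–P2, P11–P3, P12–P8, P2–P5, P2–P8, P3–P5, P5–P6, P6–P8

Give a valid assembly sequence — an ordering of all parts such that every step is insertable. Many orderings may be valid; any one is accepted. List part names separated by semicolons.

P8; P2; P5; P12; P3; P11; P6

1. P8@(0, 0, -1) [+x clear] — {P8}
2. P2@(0, 0, 0) [-y clear] — {P2, P8}
3. P5@(0, -1, 0) [-x clear] — {P2, P5, P8}
4. P12@(-1, 0, -1) [-z clear] — {P12, P2, P5, P8}
5. P3@(0, -1, 1) [+y clear] — {P12, P2, P3, P5, P8}
6. P11@(0, 0, 1) [-x clear] — {P11, P12, P2, P3, P5, P8}
7. P6@(0, -1, -1) [+x clear] — {P11, P12, P2, P3, P5, P6, P8}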